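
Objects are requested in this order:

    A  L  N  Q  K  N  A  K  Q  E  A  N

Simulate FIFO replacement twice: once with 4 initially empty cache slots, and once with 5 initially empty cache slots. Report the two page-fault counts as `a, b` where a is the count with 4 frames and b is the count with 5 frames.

8, 7

4 frames: F F F F F . F . . F . F → 8 faults.
5 frames: F F F F F . . . . F F . → 7 faults.
7 < 8: adding a frame reduced faults, as is typical.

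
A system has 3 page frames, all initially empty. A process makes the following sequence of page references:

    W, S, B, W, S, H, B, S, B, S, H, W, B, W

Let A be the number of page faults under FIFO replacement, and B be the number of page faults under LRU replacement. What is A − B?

Under FIFO: F F F . . F . . . . . F . . → 5 faults.
Under LRU: F F F . . F F . . . . F F . → 7 faults.
A − B = 5 − 7 = -2.

-2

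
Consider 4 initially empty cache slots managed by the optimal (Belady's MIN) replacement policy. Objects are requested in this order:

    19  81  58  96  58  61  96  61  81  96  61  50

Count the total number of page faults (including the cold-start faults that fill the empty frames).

19: fault, frames [19]
81: fault, frames [19, 81]
58: fault, frames [19, 81, 58]
96: fault, frames [19, 81, 58, 96]
58: hit
61: fault, evict 58, frames [19, 81, 96, 61]
96: hit
61: hit
81: hit
96: hit
61: hit
50: fault, evict 61, frames [19, 81, 96, 50]
Page faults: 6.

6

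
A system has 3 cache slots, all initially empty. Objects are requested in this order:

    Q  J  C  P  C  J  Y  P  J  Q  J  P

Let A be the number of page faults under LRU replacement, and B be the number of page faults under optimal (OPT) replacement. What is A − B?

1

Under LRU: F F F F . . F F . F . . → 7 faults.
Under OPT: F F F F . . F . . F . . → 6 faults.
A − B = 7 − 6 = 1.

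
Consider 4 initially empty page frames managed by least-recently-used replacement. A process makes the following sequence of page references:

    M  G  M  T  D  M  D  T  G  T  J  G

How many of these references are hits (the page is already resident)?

M: miss, frames {M}
G: miss, frames {M,G}
M: hit
T: miss, frames {G,M,T}
D: miss, frames {G,M,T,D}
M: hit
D: hit
T: hit
G: hit
T: hit
J: miss, evict M, frames {D,G,T,J}
G: hit
Hits: 7.

7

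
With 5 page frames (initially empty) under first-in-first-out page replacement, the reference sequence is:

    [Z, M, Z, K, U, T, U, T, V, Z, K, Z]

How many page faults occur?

7

Z: fault, frames {Z}
M: fault, frames {Z,M}
Z: hit
K: fault, frames {Z,M,K}
U: fault, frames {Z,M,K,U}
T: fault, frames {Z,M,K,U,T}
U: hit
T: hit
V: fault, evict Z, frames {M,K,U,T,V}
Z: fault, evict M, frames {K,U,T,V,Z}
K: hit
Z: hit
Page faults: 7.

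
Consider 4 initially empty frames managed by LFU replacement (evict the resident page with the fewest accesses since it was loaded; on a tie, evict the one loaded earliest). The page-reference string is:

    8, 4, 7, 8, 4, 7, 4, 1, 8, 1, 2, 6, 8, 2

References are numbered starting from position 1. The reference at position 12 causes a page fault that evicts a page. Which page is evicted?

2

pos 1: 8 → fault, frames (8)
pos 2: 4 → fault, frames (8 4)
pos 3: 7 → fault, frames (8 4 7)
pos 4: 8 → hit
pos 5: 4 → hit
pos 6: 7 → hit
pos 7: 4 → hit
pos 8: 1 → fault, frames (8 4 7 1)
pos 9: 8 → hit
pos 10: 1 → hit
pos 11: 2 → fault, evict 7, frames (8 4 1 2)
pos 12: 6 → fault, evict 2, frames (8 4 1 6)
At position 12, page 2 is evicted.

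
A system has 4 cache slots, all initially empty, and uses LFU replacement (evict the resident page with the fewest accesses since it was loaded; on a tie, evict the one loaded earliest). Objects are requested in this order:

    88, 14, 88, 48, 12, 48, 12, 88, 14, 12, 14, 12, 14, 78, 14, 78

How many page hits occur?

11

88 -> fault, frames {88}
14 -> fault, frames {88,14}
88 -> hit
48 -> fault, frames {88,14,48}
12 -> fault, frames {88,14,48,12}
48 -> hit
12 -> hit
88 -> hit
14 -> hit
12 -> hit
14 -> hit
12 -> hit
14 -> hit
78 -> fault, evict 48, frames {88,14,12,78}
14 -> hit
78 -> hit
Hits: 11.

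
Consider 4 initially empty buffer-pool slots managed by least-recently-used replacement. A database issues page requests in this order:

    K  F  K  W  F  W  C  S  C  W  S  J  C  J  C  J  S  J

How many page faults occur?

6

K: miss, frames [K]
F: miss, frames [K, F]
K: hit
W: miss, frames [F, K, W]
F: hit
W: hit
C: miss, frames [K, F, W, C]
S: miss, evict K, frames [F, W, C, S]
C: hit
W: hit
S: hit
J: miss, evict F, frames [C, W, S, J]
C: hit
J: hit
C: hit
J: hit
S: hit
J: hit
Page faults: 6.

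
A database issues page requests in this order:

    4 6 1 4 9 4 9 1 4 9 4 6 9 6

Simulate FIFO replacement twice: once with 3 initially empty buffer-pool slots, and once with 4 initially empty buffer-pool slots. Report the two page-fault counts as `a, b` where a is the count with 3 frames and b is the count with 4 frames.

6, 4

3 frames: F F F . F F . . . . . F . . → 6 faults.
4 frames: F F F . F . . . . . . . . . → 4 faults.
4 < 6: adding a frame reduced faults, as is typical.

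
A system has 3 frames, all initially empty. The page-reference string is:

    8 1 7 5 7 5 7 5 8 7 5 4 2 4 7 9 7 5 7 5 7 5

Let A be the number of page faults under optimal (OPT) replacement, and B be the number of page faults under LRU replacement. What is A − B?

Under OPT: F F F F . . . . . . . F F . . F . F . . . . → 8 faults.
Under LRU: F F F F . . . . F . . F F . F F . F . . . . → 10 faults.
A − B = 8 − 10 = -2.

-2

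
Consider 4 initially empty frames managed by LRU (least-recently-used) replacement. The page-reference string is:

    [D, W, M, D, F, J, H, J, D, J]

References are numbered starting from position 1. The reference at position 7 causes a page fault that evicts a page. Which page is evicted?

pos 1: D: fault, frames {D}
pos 2: W: fault, frames {D,W}
pos 3: M: fault, frames {D,W,M}
pos 4: D: hit
pos 5: F: fault, frames {W,M,D,F}
pos 6: J: fault, evict W, frames {M,D,F,J}
pos 7: H: fault, evict M, frames {D,F,J,H}
At position 7, page M is evicted.

M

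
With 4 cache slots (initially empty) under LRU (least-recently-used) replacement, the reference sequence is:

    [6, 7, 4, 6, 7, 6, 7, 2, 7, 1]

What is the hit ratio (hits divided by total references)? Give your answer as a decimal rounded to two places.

6: fault, frames [6]
7: fault, frames [6, 7]
4: fault, frames [6, 7, 4]
6: hit
7: hit
6: hit
7: hit
2: fault, frames [4, 6, 7, 2]
7: hit
1: fault, evict 4, frames [6, 2, 7, 1]
Hits: 5 of 10 references → 5/10 = 0.5000.

0.50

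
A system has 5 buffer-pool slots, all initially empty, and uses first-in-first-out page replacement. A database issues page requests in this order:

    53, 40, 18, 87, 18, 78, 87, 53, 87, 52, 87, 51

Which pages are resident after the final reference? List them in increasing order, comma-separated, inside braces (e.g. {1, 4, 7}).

53 → fault, frames [53]
40 → fault, frames [53, 40]
18 → fault, frames [53, 40, 18]
87 → fault, frames [53, 40, 18, 87]
18 → hit
78 → fault, frames [53, 40, 18, 87, 78]
87 → hit
53 → hit
87 → hit
52 → fault, evict 53, frames [40, 18, 87, 78, 52]
87 → hit
51 → fault, evict 40, frames [18, 87, 78, 52, 51]

{18, 51, 52, 78, 87}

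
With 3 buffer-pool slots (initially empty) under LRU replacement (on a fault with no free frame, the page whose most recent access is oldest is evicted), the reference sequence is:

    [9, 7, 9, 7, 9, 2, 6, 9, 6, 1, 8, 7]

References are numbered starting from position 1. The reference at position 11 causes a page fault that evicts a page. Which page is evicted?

pos 1: 9 -> miss, frames (9)
pos 2: 7 -> miss, frames (9 7)
pos 3: 9 -> hit
pos 4: 7 -> hit
pos 5: 9 -> hit
pos 6: 2 -> miss, frames (7 9 2)
pos 7: 6 -> miss, evict 7, frames (9 2 6)
pos 8: 9 -> hit
pos 9: 6 -> hit
pos 10: 1 -> miss, evict 2, frames (9 6 1)
pos 11: 8 -> miss, evict 9, frames (6 1 8)
At position 11, page 9 is evicted.

9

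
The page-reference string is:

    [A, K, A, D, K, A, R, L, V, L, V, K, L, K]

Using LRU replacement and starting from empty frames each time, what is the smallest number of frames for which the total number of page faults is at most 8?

f=1: 14 faults
f=2: 10 faults
f=3: 7 faults
f=4: 7 faults
f=5: 6 faults
f=6: 6 faults
Smallest f with faults ≤ 8 is 3.

3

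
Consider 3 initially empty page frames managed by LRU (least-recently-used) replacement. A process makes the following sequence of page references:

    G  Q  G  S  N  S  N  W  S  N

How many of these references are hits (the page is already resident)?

5

G: miss, frames [G]
Q: miss, frames [G, Q]
G: hit
S: miss, frames [Q, G, S]
N: miss, evict Q, frames [G, S, N]
S: hit
N: hit
W: miss, evict G, frames [S, N, W]
S: hit
N: hit
Hits: 5.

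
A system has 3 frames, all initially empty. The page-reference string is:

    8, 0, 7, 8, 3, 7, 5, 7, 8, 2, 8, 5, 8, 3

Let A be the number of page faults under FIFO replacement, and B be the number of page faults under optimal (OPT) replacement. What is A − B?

1

Under FIFO: F F F . F . F . F F . . . F → 8 faults.
Under OPT: F F F . F . F . . F . . . F → 7 faults.
A − B = 8 − 7 = 1.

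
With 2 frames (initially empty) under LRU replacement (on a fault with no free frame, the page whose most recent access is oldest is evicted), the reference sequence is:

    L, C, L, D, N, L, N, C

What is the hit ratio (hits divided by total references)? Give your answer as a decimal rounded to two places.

L: miss, frames [L]
C: miss, frames [L, C]
L: hit
D: miss, evict C, frames [L, D]
N: miss, evict L, frames [D, N]
L: miss, evict D, frames [N, L]
N: hit
C: miss, evict L, frames [N, C]
Hits: 2 of 8 references → 2/8 = 0.2500.

0.25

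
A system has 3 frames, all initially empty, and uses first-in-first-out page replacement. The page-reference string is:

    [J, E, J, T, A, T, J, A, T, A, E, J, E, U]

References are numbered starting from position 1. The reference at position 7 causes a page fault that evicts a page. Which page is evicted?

pos 1: J → fault, frames (J)
pos 2: E → fault, frames (J E)
pos 3: J → hit
pos 4: T → fault, frames (J E T)
pos 5: A → fault, evict J, frames (E T A)
pos 6: T → hit
pos 7: J → fault, evict E, frames (T A J)
At position 7, page E is evicted.

E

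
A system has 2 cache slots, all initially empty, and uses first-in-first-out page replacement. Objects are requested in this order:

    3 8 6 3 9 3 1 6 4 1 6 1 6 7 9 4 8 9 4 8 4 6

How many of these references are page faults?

3: fault, frames (3)
8: fault, frames (3 8)
6: fault, evict 3, frames (8 6)
3: fault, evict 8, frames (6 3)
9: fault, evict 6, frames (3 9)
3: hit
1: fault, evict 3, frames (9 1)
6: fault, evict 9, frames (1 6)
4: fault, evict 1, frames (6 4)
1: fault, evict 6, frames (4 1)
6: fault, evict 4, frames (1 6)
1: hit
6: hit
7: fault, evict 1, frames (6 7)
9: fault, evict 6, frames (7 9)
4: fault, evict 7, frames (9 4)
8: fault, evict 9, frames (4 8)
9: fault, evict 4, frames (8 9)
4: fault, evict 8, frames (9 4)
8: fault, evict 9, frames (4 8)
4: hit
6: fault, evict 4, frames (8 6)
Page faults: 18.

18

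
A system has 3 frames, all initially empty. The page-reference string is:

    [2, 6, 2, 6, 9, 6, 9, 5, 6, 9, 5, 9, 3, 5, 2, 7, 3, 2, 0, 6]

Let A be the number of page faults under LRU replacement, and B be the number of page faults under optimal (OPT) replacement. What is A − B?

Under LRU: F F . . F . . F . . . . F . F F F . F F → 10 faults.
Under OPT: F F . . F . . F . . . . F . F F . . F F → 9 faults.
A − B = 10 − 9 = 1.

1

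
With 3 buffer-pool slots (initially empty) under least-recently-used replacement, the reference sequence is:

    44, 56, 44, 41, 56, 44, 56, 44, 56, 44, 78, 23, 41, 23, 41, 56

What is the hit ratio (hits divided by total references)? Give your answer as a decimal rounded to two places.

44 → fault, frames (44)
56 → fault, frames (44 56)
44 → hit
41 → fault, frames (56 44 41)
56 → hit
44 → hit
56 → hit
44 → hit
56 → hit
44 → hit
78 → fault, evict 41, frames (56 44 78)
23 → fault, evict 56, frames (44 78 23)
41 → fault, evict 44, frames (78 23 41)
23 → hit
41 → hit
56 → fault, evict 78, frames (23 41 56)
Hits: 9 of 16 references → 9/16 = 0.5625.

0.56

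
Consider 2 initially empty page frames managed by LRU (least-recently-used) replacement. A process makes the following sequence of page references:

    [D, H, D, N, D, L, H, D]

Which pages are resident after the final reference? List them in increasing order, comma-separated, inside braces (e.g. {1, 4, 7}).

D -> fault, frames {D}
H -> fault, frames {D,H}
D -> hit
N -> fault, evict H, frames {D,N}
D -> hit
L -> fault, evict N, frames {D,L}
H -> fault, evict D, frames {L,H}
D -> fault, evict L, frames {H,D}

{D, H}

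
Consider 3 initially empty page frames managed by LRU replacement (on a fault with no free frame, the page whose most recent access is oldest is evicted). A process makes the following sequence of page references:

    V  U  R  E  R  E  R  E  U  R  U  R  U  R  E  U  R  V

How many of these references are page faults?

V → fault, frames {V}
U → fault, frames {V,U}
R → fault, frames {V,U,R}
E → fault, evict V, frames {U,R,E}
R → hit
E → hit
R → hit
E → hit
U → hit
R → hit
U → hit
R → hit
U → hit
R → hit
E → hit
U → hit
R → hit
V → fault, evict E, frames {U,R,V}
Page faults: 5.

5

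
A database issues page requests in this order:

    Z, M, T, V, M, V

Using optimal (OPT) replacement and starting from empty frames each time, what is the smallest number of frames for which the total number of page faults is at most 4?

2

f=1: 6 faults
f=2: 4 faults
f=3: 4 faults
f=4: 4 faults
Smallest f with faults ≤ 4 is 2.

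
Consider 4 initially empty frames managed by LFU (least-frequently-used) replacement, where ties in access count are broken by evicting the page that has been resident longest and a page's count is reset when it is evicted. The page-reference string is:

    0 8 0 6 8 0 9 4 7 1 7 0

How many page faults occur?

7

0: miss, frames [0]
8: miss, frames [0, 8]
0: hit
6: miss, frames [0, 8, 6]
8: hit
0: hit
9: miss, frames [0, 8, 6, 9]
4: miss, evict 6, frames [0, 8, 9, 4]
7: miss, evict 9, frames [0, 8, 4, 7]
1: miss, evict 4, frames [0, 8, 7, 1]
7: hit
0: hit
Page faults: 7.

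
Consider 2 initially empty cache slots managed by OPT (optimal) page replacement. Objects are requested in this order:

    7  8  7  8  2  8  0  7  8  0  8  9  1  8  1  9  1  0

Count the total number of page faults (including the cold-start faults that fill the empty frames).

10

7 -> miss, frames {7}
8 -> miss, frames {7,8}
7 -> hit
8 -> hit
2 -> miss, evict 7, frames {8,2}
8 -> hit
0 -> miss, evict 2, frames {8,0}
7 -> miss, evict 0, frames {8,7}
8 -> hit
0 -> miss, evict 7, frames {8,0}
8 -> hit
9 -> miss, evict 0, frames {8,9}
1 -> miss, evict 9, frames {8,1}
8 -> hit
1 -> hit
9 -> miss, evict 8, frames {1,9}
1 -> hit
0 -> miss, evict 9, frames {1,0}
Page faults: 10.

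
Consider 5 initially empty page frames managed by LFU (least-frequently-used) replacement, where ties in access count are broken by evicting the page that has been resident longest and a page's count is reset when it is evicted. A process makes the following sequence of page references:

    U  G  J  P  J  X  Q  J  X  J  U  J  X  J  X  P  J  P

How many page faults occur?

7

U -> miss, frames [U]
G -> miss, frames [U, G]
J -> miss, frames [U, G, J]
P -> miss, frames [U, G, J, P]
J -> hit
X -> miss, frames [U, G, J, P, X]
Q -> miss, evict U, frames [G, J, P, X, Q]
J -> hit
X -> hit
J -> hit
U -> miss, evict G, frames [J, P, X, Q, U]
J -> hit
X -> hit
J -> hit
X -> hit
P -> hit
J -> hit
P -> hit
Page faults: 7.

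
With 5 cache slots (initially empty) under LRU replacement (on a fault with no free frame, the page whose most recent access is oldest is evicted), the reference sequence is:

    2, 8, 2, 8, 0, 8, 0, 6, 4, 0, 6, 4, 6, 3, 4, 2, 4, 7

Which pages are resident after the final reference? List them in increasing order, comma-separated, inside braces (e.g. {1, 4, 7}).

2 -> fault, frames [2]
8 -> fault, frames [2, 8]
2 -> hit
8 -> hit
0 -> fault, frames [2, 8, 0]
8 -> hit
0 -> hit
6 -> fault, frames [2, 8, 0, 6]
4 -> fault, frames [2, 8, 0, 6, 4]
0 -> hit
6 -> hit
4 -> hit
6 -> hit
3 -> fault, evict 2, frames [8, 0, 4, 6, 3]
4 -> hit
2 -> fault, evict 8, frames [0, 6, 3, 4, 2]
4 -> hit
7 -> fault, evict 0, frames [6, 3, 2, 4, 7]

{2, 3, 4, 6, 7}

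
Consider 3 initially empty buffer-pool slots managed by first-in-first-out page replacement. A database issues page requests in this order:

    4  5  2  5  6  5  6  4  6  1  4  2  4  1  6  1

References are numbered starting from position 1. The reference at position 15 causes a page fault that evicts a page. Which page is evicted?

pos 1: 4 → fault, frames (4)
pos 2: 5 → fault, frames (4 5)
pos 3: 2 → fault, frames (4 5 2)
pos 4: 5 → hit
pos 5: 6 → fault, evict 4, frames (5 2 6)
pos 6: 5 → hit
pos 7: 6 → hit
pos 8: 4 → fault, evict 5, frames (2 6 4)
pos 9: 6 → hit
pos 10: 1 → fault, evict 2, frames (6 4 1)
pos 11: 4 → hit
pos 12: 2 → fault, evict 6, frames (4 1 2)
pos 13: 4 → hit
pos 14: 1 → hit
pos 15: 6 → fault, evict 4, frames (1 2 6)
At position 15, page 4 is evicted.

4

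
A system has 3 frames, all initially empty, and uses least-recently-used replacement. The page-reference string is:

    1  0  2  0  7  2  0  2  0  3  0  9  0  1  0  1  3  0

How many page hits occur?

10

1: fault, frames (1)
0: fault, frames (1 0)
2: fault, frames (1 0 2)
0: hit
7: fault, evict 1, frames (2 0 7)
2: hit
0: hit
2: hit
0: hit
3: fault, evict 7, frames (2 0 3)
0: hit
9: fault, evict 2, frames (3 0 9)
0: hit
1: fault, evict 3, frames (9 0 1)
0: hit
1: hit
3: fault, evict 9, frames (0 1 3)
0: hit
Hits: 10.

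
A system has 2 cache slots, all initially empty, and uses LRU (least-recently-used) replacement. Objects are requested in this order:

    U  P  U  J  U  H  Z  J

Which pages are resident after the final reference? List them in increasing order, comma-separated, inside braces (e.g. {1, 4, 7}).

{J, Z}

U -> miss, frames (U)
P -> miss, frames (U P)
U -> hit
J -> miss, evict P, frames (U J)
U -> hit
H -> miss, evict J, frames (U H)
Z -> miss, evict U, frames (H Z)
J -> miss, evict H, frames (Z J)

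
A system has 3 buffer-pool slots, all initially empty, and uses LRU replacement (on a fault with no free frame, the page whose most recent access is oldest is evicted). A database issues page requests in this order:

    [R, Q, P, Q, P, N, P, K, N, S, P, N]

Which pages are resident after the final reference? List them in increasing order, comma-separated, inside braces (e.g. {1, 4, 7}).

{N, P, S}

R -> miss, frames [R]
Q -> miss, frames [R, Q]
P -> miss, frames [R, Q, P]
Q -> hit
P -> hit
N -> miss, evict R, frames [Q, P, N]
P -> hit
K -> miss, evict Q, frames [N, P, K]
N -> hit
S -> miss, evict P, frames [K, N, S]
P -> miss, evict K, frames [N, S, P]
N -> hit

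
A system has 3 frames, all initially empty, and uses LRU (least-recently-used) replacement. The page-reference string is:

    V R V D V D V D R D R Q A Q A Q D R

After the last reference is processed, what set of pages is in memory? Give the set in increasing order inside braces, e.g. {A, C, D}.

{D, Q, R}

V -> fault, frames (V)
R -> fault, frames (V R)
V -> hit
D -> fault, frames (R V D)
V -> hit
D -> hit
V -> hit
D -> hit
R -> hit
D -> hit
R -> hit
Q -> fault, evict V, frames (D R Q)
A -> fault, evict D, frames (R Q A)
Q -> hit
A -> hit
Q -> hit
D -> fault, evict R, frames (A Q D)
R -> fault, evict A, frames (Q D R)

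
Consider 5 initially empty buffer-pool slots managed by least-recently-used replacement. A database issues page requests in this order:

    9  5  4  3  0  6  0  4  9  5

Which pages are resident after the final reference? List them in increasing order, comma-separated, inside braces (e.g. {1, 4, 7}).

{0, 4, 5, 6, 9}

9: miss, frames {9}
5: miss, frames {9,5}
4: miss, frames {9,5,4}
3: miss, frames {9,5,4,3}
0: miss, frames {9,5,4,3,0}
6: miss, evict 9, frames {5,4,3,0,6}
0: hit
4: hit
9: miss, evict 5, frames {3,6,0,4,9}
5: miss, evict 3, frames {6,0,4,9,5}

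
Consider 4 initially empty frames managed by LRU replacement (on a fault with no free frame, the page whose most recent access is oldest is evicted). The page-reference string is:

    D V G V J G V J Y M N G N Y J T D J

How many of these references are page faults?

D -> fault, frames {D}
V -> fault, frames {D,V}
G -> fault, frames {D,V,G}
V -> hit
J -> fault, frames {D,G,V,J}
G -> hit
V -> hit
J -> hit
Y -> fault, evict D, frames {G,V,J,Y}
M -> fault, evict G, frames {V,J,Y,M}
N -> fault, evict V, frames {J,Y,M,N}
G -> fault, evict J, frames {Y,M,N,G}
N -> hit
Y -> hit
J -> fault, evict M, frames {G,N,Y,J}
T -> fault, evict G, frames {N,Y,J,T}
D -> fault, evict N, frames {Y,J,T,D}
J -> hit
Page faults: 11.

11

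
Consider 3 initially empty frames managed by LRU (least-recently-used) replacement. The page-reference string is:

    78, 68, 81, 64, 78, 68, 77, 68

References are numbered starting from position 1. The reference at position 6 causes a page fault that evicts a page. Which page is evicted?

pos 1: 78: fault, frames (78)
pos 2: 68: fault, frames (78 68)
pos 3: 81: fault, frames (78 68 81)
pos 4: 64: fault, evict 78, frames (68 81 64)
pos 5: 78: fault, evict 68, frames (81 64 78)
pos 6: 68: fault, evict 81, frames (64 78 68)
At position 6, page 81 is evicted.

81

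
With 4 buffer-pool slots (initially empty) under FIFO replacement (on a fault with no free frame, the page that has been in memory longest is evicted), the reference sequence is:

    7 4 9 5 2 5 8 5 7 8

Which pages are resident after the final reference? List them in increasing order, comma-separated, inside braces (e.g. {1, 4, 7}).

{2, 5, 7, 8}

7 → fault, frames [7]
4 → fault, frames [7, 4]
9 → fault, frames [7, 4, 9]
5 → fault, frames [7, 4, 9, 5]
2 → fault, evict 7, frames [4, 9, 5, 2]
5 → hit
8 → fault, evict 4, frames [9, 5, 2, 8]
5 → hit
7 → fault, evict 9, frames [5, 2, 8, 7]
8 → hit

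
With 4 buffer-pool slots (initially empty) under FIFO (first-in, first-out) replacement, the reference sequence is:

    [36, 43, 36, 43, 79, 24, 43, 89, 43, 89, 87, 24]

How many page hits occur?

36 -> fault, frames [36]
43 -> fault, frames [36, 43]
36 -> hit
43 -> hit
79 -> fault, frames [36, 43, 79]
24 -> fault, frames [36, 43, 79, 24]
43 -> hit
89 -> fault, evict 36, frames [43, 79, 24, 89]
43 -> hit
89 -> hit
87 -> fault, evict 43, frames [79, 24, 89, 87]
24 -> hit
Hits: 6.

6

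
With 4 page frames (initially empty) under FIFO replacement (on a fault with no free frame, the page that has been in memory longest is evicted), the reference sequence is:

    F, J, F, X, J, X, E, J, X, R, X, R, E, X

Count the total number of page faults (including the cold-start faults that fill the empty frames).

5

F -> miss, frames [F]
J -> miss, frames [F, J]
F -> hit
X -> miss, frames [F, J, X]
J -> hit
X -> hit
E -> miss, frames [F, J, X, E]
J -> hit
X -> hit
R -> miss, evict F, frames [J, X, E, R]
X -> hit
R -> hit
E -> hit
X -> hit
Page faults: 5.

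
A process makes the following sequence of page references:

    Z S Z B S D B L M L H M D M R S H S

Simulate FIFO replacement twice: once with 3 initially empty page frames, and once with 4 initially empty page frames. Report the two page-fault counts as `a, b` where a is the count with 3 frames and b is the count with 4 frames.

11, 9

3 frames: F F . F . F . F F . F . F . F F F . → 11 faults.
4 frames: F F . F . F . F F . F . . . F F . . → 9 faults.
9 < 11: adding a frame reduced faults, as is typical.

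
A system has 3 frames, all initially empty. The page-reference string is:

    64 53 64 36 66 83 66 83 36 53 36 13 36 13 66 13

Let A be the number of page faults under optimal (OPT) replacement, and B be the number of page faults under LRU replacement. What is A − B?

-1

Under OPT: F F . F F F . . . F . F . . . . → 7 faults.
Under LRU: F F . F F F . . . F . F . . F . → 8 faults.
A − B = 7 − 8 = -1.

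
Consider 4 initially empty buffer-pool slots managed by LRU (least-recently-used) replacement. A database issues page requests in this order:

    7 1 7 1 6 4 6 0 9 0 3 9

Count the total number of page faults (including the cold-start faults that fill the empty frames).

7 → fault, frames [7]
1 → fault, frames [7, 1]
7 → hit
1 → hit
6 → fault, frames [7, 1, 6]
4 → fault, frames [7, 1, 6, 4]
6 → hit
0 → fault, evict 7, frames [1, 4, 6, 0]
9 → fault, evict 1, frames [4, 6, 0, 9]
0 → hit
3 → fault, evict 4, frames [6, 9, 0, 3]
9 → hit
Page faults: 7.

7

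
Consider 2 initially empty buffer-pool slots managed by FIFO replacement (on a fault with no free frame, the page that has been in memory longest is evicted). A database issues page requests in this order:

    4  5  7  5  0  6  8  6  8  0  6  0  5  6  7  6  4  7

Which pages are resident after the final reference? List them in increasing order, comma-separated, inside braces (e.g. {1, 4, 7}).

4 -> fault, frames [4]
5 -> fault, frames [4, 5]
7 -> fault, evict 4, frames [5, 7]
5 -> hit
0 -> fault, evict 5, frames [7, 0]
6 -> fault, evict 7, frames [0, 6]
8 -> fault, evict 0, frames [6, 8]
6 -> hit
8 -> hit
0 -> fault, evict 6, frames [8, 0]
6 -> fault, evict 8, frames [0, 6]
0 -> hit
5 -> fault, evict 0, frames [6, 5]
6 -> hit
7 -> fault, evict 6, frames [5, 7]
6 -> fault, evict 5, frames [7, 6]
4 -> fault, evict 7, frames [6, 4]
7 -> fault, evict 6, frames [4, 7]

{4, 7}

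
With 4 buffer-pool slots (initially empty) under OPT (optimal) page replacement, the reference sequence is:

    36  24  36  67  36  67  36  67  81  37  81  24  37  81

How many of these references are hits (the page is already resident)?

36 -> fault, frames {36}
24 -> fault, frames {36,24}
36 -> hit
67 -> fault, frames {36,24,67}
36 -> hit
67 -> hit
36 -> hit
67 -> hit
81 -> fault, frames {36,24,67,81}
37 -> fault, evict 67, frames {36,24,81,37}
81 -> hit
24 -> hit
37 -> hit
81 -> hit
Hits: 9.

9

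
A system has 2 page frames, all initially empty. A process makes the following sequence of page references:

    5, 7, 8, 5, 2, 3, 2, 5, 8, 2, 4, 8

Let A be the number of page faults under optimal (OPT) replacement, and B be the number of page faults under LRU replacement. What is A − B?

-3

Under OPT: F F F . F F . F F . F . → 8 faults.
Under LRU: F F F F F F . F F F F F → 11 faults.
A − B = 8 − 11 = -3.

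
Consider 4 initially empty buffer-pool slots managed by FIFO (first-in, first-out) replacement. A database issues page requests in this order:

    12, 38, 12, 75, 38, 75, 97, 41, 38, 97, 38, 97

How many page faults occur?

5

12 → fault, frames {12}
38 → fault, frames {12,38}
12 → hit
75 → fault, frames {12,38,75}
38 → hit
75 → hit
97 → fault, frames {12,38,75,97}
41 → fault, evict 12, frames {38,75,97,41}
38 → hit
97 → hit
38 → hit
97 → hit
Page faults: 5.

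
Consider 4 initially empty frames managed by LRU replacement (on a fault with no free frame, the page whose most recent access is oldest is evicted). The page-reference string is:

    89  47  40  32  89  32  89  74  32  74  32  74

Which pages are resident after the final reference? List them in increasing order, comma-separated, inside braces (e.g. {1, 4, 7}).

89: fault, frames {89}
47: fault, frames {89,47}
40: fault, frames {89,47,40}
32: fault, frames {89,47,40,32}
89: hit
32: hit
89: hit
74: fault, evict 47, frames {40,32,89,74}
32: hit
74: hit
32: hit
74: hit

{32, 40, 74, 89}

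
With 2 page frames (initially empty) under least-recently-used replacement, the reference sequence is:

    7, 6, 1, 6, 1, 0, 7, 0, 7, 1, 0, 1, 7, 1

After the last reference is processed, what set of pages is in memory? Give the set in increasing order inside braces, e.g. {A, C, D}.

7 → miss, frames [7]
6 → miss, frames [7, 6]
1 → miss, evict 7, frames [6, 1]
6 → hit
1 → hit
0 → miss, evict 6, frames [1, 0]
7 → miss, evict 1, frames [0, 7]
0 → hit
7 → hit
1 → miss, evict 0, frames [7, 1]
0 → miss, evict 7, frames [1, 0]
1 → hit
7 → miss, evict 0, frames [1, 7]
1 → hit

{1, 7}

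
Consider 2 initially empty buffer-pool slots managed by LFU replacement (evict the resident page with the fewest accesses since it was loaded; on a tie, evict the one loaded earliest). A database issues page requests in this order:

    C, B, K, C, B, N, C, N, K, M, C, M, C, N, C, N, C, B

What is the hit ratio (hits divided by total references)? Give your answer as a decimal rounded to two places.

0.28

C → fault, frames {C}
B → fault, frames {C,B}
K → fault, evict C, frames {B,K}
C → fault, evict B, frames {K,C}
B → fault, evict K, frames {C,B}
N → fault, evict C, frames {B,N}
C → fault, evict B, frames {N,C}
N → hit
K → fault, evict C, frames {N,K}
M → fault, evict K, frames {N,M}
C → fault, evict M, frames {N,C}
M → fault, evict C, frames {N,M}
C → fault, evict M, frames {N,C}
N → hit
C → hit
N → hit
C → hit
B → fault, evict C, frames {N,B}
Hits: 5 of 18 references → 5/18 = 0.2778.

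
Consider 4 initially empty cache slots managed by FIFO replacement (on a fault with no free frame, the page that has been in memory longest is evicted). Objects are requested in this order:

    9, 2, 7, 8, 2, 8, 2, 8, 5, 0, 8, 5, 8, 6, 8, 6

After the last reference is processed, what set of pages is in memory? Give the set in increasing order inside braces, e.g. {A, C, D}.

9: fault, frames {9}
2: fault, frames {9,2}
7: fault, frames {9,2,7}
8: fault, frames {9,2,7,8}
2: hit
8: hit
2: hit
8: hit
5: fault, evict 9, frames {2,7,8,5}
0: fault, evict 2, frames {7,8,5,0}
8: hit
5: hit
8: hit
6: fault, evict 7, frames {8,5,0,6}
8: hit
6: hit

{0, 5, 6, 8}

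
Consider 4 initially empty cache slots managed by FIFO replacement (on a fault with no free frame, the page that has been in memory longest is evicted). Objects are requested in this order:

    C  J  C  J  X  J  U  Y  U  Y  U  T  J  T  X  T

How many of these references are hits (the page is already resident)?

C: fault, frames {C}
J: fault, frames {C,J}
C: hit
J: hit
X: fault, frames {C,J,X}
J: hit
U: fault, frames {C,J,X,U}
Y: fault, evict C, frames {J,X,U,Y}
U: hit
Y: hit
U: hit
T: fault, evict J, frames {X,U,Y,T}
J: fault, evict X, frames {U,Y,T,J}
T: hit
X: fault, evict U, frames {Y,T,J,X}
T: hit
Hits: 8.

8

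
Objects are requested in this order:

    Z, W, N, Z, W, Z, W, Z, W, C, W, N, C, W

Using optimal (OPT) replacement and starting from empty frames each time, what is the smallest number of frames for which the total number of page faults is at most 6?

3

f=1: 14 faults
f=2: 7 faults
f=3: 4 faults
f=4: 4 faults
Smallest f with faults ≤ 6 is 3.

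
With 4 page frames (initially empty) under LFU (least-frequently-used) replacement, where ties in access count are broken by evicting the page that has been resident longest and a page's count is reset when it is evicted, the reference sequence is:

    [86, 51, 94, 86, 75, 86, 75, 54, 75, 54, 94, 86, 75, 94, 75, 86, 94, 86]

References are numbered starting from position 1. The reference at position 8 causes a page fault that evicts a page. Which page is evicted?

51

pos 1: 86 → fault, frames {86}
pos 2: 51 → fault, frames {86,51}
pos 3: 94 → fault, frames {86,51,94}
pos 4: 86 → hit
pos 5: 75 → fault, frames {86,51,94,75}
pos 6: 86 → hit
pos 7: 75 → hit
pos 8: 54 → fault, evict 51, frames {86,94,75,54}
At position 8, page 51 is evicted.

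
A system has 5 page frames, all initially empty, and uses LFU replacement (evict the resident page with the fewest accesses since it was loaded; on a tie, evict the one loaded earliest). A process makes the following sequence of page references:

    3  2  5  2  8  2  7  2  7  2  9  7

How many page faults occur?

6

3 → miss, frames [3]
2 → miss, frames [3, 2]
5 → miss, frames [3, 2, 5]
2 → hit
8 → miss, frames [3, 2, 5, 8]
2 → hit
7 → miss, frames [3, 2, 5, 8, 7]
2 → hit
7 → hit
2 → hit
9 → miss, evict 3, frames [2, 5, 8, 7, 9]
7 → hit
Page faults: 6.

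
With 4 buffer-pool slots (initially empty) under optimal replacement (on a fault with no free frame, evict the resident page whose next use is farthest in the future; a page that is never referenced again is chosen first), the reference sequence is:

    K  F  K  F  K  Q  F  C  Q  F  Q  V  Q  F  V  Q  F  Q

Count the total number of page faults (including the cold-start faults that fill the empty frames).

5

K -> fault, frames [K]
F -> fault, frames [K, F]
K -> hit
F -> hit
K -> hit
Q -> fault, frames [K, F, Q]
F -> hit
C -> fault, frames [K, F, Q, C]
Q -> hit
F -> hit
Q -> hit
V -> fault, evict C, frames [K, F, Q, V]
Q -> hit
F -> hit
V -> hit
Q -> hit
F -> hit
Q -> hit
Page faults: 5.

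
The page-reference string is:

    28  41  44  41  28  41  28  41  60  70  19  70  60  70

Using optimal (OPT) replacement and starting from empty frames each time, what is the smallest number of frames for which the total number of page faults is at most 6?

f=1: 14 faults
f=2: 8 faults
f=3: 6 faults
f=4: 6 faults
f=5: 6 faults
f=6: 6 faults
Smallest f with faults ≤ 6 is 3.

3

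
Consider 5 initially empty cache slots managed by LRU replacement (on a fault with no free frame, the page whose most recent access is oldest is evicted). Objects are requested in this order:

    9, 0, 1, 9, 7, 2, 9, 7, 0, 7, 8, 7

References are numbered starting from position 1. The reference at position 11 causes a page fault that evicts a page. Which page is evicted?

pos 1: 9: miss, frames {9}
pos 2: 0: miss, frames {9,0}
pos 3: 1: miss, frames {9,0,1}
pos 4: 9: hit
pos 5: 7: miss, frames {0,1,9,7}
pos 6: 2: miss, frames {0,1,9,7,2}
pos 7: 9: hit
pos 8: 7: hit
pos 9: 0: hit
pos 10: 7: hit
pos 11: 8: miss, evict 1, frames {2,9,0,7,8}
At position 11, page 1 is evicted.

1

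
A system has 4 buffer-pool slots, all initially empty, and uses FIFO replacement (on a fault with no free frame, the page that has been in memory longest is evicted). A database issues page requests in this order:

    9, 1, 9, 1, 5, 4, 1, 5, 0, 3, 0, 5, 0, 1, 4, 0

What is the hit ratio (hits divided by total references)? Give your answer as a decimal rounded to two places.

0.56

9: fault, frames (9)
1: fault, frames (9 1)
9: hit
1: hit
5: fault, frames (9 1 5)
4: fault, frames (9 1 5 4)
1: hit
5: hit
0: fault, evict 9, frames (1 5 4 0)
3: fault, evict 1, frames (5 4 0 3)
0: hit
5: hit
0: hit
1: fault, evict 5, frames (4 0 3 1)
4: hit
0: hit
Hits: 9 of 16 references → 9/16 = 0.5625.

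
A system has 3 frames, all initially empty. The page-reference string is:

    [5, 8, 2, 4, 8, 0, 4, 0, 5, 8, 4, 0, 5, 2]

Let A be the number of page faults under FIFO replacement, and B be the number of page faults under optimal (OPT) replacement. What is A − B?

3

Under FIFO: F F F F . F . . F F F F F F → 11 faults.
Under OPT: F F F F . F . . . F . . F F → 8 faults.
A − B = 11 − 8 = 3.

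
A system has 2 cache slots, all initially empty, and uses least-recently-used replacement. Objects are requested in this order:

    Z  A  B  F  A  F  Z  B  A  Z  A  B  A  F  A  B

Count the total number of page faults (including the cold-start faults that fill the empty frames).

12

Z → miss, frames (Z)
A → miss, frames (Z A)
B → miss, evict Z, frames (A B)
F → miss, evict A, frames (B F)
A → miss, evict B, frames (F A)
F → hit
Z → miss, evict A, frames (F Z)
B → miss, evict F, frames (Z B)
A → miss, evict Z, frames (B A)
Z → miss, evict B, frames (A Z)
A → hit
B → miss, evict Z, frames (A B)
A → hit
F → miss, evict B, frames (A F)
A → hit
B → miss, evict F, frames (A B)
Page faults: 12.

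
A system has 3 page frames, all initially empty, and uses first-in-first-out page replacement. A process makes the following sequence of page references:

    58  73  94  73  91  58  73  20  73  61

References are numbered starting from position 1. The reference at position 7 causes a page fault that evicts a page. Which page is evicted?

pos 1: 58 -> miss, frames (58)
pos 2: 73 -> miss, frames (58 73)
pos 3: 94 -> miss, frames (58 73 94)
pos 4: 73 -> hit
pos 5: 91 -> miss, evict 58, frames (73 94 91)
pos 6: 58 -> miss, evict 73, frames (94 91 58)
pos 7: 73 -> miss, evict 94, frames (91 58 73)
At position 7, page 94 is evicted.

94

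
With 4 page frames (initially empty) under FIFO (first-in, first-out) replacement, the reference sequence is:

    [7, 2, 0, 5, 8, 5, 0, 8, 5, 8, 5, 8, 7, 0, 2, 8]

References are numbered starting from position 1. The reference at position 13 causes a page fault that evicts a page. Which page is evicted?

2

pos 1: 7 -> fault, frames {7}
pos 2: 2 -> fault, frames {7,2}
pos 3: 0 -> fault, frames {7,2,0}
pos 4: 5 -> fault, frames {7,2,0,5}
pos 5: 8 -> fault, evict 7, frames {2,0,5,8}
pos 6: 5 -> hit
pos 7: 0 -> hit
pos 8: 8 -> hit
pos 9: 5 -> hit
pos 10: 8 -> hit
pos 11: 5 -> hit
pos 12: 8 -> hit
pos 13: 7 -> fault, evict 2, frames {0,5,8,7}
At position 13, page 2 is evicted.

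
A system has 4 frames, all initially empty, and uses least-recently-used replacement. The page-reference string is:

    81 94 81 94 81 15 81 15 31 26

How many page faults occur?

5

81 -> miss, frames (81)
94 -> miss, frames (81 94)
81 -> hit
94 -> hit
81 -> hit
15 -> miss, frames (94 81 15)
81 -> hit
15 -> hit
31 -> miss, frames (94 81 15 31)
26 -> miss, evict 94, frames (81 15 31 26)
Page faults: 5.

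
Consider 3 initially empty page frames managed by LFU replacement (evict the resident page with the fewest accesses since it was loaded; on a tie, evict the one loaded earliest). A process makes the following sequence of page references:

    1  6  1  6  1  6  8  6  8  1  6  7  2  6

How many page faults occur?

1: fault, frames [1]
6: fault, frames [1, 6]
1: hit
6: hit
1: hit
6: hit
8: fault, frames [1, 6, 8]
6: hit
8: hit
1: hit
6: hit
7: fault, evict 8, frames [1, 6, 7]
2: fault, evict 7, frames [1, 6, 2]
6: hit
Page faults: 5.

5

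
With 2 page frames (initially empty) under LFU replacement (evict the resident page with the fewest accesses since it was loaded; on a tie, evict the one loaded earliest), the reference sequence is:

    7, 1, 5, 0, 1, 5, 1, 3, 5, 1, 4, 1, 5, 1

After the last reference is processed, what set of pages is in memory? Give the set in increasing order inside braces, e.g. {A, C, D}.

{1, 5}

7 -> fault, frames {7}
1 -> fault, frames {7,1}
5 -> fault, evict 7, frames {1,5}
0 -> fault, evict 1, frames {5,0}
1 -> fault, evict 5, frames {0,1}
5 -> fault, evict 0, frames {1,5}
1 -> hit
3 -> fault, evict 5, frames {1,3}
5 -> fault, evict 3, frames {1,5}
1 -> hit
4 -> fault, evict 5, frames {1,4}
1 -> hit
5 -> fault, evict 4, frames {1,5}
1 -> hit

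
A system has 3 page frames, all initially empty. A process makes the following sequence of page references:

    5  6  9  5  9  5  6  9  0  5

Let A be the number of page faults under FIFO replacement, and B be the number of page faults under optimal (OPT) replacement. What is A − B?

Under FIFO: F F F . . . . . F F → 5 faults.
Under OPT: F F F . . . . . F . → 4 faults.
A − B = 5 − 4 = 1.

1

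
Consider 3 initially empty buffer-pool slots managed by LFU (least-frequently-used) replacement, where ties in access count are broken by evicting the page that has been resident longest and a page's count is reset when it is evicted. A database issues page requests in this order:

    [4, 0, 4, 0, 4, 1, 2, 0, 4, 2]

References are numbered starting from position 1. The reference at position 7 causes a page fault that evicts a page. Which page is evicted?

pos 1: 4: miss, frames {4}
pos 2: 0: miss, frames {4,0}
pos 3: 4: hit
pos 4: 0: hit
pos 5: 4: hit
pos 6: 1: miss, frames {4,0,1}
pos 7: 2: miss, evict 1, frames {4,0,2}
At position 7, page 1 is evicted.

1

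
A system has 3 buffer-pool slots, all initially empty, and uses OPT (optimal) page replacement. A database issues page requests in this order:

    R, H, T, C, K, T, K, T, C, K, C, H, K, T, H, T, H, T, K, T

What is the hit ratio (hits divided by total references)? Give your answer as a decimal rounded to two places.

R → fault, frames (R)
H → fault, frames (R H)
T → fault, frames (R H T)
C → fault, evict R, frames (H T C)
K → fault, evict H, frames (T C K)
T → hit
K → hit
T → hit
C → hit
K → hit
C → hit
H → fault, evict C, frames (T K H)
K → hit
T → hit
H → hit
T → hit
H → hit
T → hit
K → hit
T → hit
Hits: 14 of 20 references → 14/20 = 0.7000.

0.70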